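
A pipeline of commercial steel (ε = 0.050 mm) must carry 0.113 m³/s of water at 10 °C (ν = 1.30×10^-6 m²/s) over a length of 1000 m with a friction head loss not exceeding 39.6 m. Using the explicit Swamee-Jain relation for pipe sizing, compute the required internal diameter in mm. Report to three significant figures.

Swamee-Jain (Type III): D = 0.66·[ε^1.25·(LQ²/(gh_f))^4.75 + ν·Q^9.4·(L/(gh_f))^5.2]^0.04
LQ²/(gh_f) = 0.03287; L/(gh_f) = 2.574
Term 1 = ε^1.25·(…)^4.75 = 3.79×10^-13; Term 2 = ν·Q^9.4·(…)^5.2 = 2.23×10^-13
D = 0.66·(3.79×10^-13 + 2.23×10^-13)^0.04 = 0.2142 m = 214 mm
Check: V = 3.14 m/s, Re = 5.17×10^5, f = 0.01578, h_f = 37.0 m ≈ 39.6 m ✓

D ≈ 214 mm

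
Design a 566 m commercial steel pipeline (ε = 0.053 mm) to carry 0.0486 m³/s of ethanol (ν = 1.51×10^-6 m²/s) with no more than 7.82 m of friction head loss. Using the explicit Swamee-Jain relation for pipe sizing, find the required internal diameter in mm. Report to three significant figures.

Swamee-Jain (Type III): D = 0.66·[ε^1.25·(LQ²/(gh_f))^4.75 + ν·Q^9.4·(L/(gh_f))^5.2]^0.04
LQ²/(gh_f) = 0.01743; L/(gh_f) = 7.378
Term 1 = ε^1.25·(…)^4.75 = 2.00×10^-14; Term 2 = ν·Q^9.4·(…)^5.2 = 2.22×10^-14
D = 0.66·(2.00×10^-14 + 2.22×10^-14)^0.04 = 0.1926 m = 193 mm
Check: V = 1.67 m/s, Re = 2.13×10^5, f = 0.01751, h_f = 7.30 m ≈ 7.82 m ✓

D ≈ 193 mm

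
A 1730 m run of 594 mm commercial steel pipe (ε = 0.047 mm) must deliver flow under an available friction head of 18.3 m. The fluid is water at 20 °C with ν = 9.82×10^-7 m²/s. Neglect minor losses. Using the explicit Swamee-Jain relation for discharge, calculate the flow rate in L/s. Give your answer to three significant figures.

Q ≈ 872 L/s

Swamee-Jain (Type II): Q = -0.965·√(gD⁵h_f/L)·ln[ε/(3.7D) + √(3.17ν²L/(gD³h_f))]
√(gD⁵h_f/L) = √(9.81·0.594⁵·18.3/1730) = 0.08760
ε/(3.7D) = 2.14×10^-5; √(3.17ν²L/(gD³h_f)) = 1.19×10^-5
Q = -0.965·0.08760·ln(3.324×10^-5) = 0.8717 m³/s
Check: V = 3.15 m/s, Re = 1.90×10^6, f = 0.01253, h_f = 18.4 m ≈ 18.3 m ✓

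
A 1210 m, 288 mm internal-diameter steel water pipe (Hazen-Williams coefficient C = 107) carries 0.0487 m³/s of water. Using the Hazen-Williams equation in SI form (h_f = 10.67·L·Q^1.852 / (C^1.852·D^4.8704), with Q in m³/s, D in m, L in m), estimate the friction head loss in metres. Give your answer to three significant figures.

h_f = 10.67·1210·0.0487^1.852 / (107^1.852·0.288^4.8704) = 3.588 m

h_f ≈ 3.59 m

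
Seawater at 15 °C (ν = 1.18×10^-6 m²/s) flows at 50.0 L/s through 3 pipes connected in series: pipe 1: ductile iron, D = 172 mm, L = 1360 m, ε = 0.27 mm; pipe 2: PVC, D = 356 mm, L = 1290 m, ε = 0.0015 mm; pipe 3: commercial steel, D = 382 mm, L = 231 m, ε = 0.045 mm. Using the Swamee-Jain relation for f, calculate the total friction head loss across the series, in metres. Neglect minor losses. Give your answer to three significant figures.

H ≈ 43.4 m

Pipe 1: V = 2.152 m/s, Re = 3.14×10^5, ε/D = 0.00157, f = 0.02281, h_1 = f(L/D)V²/2g = 42.57 m
Pipe 2: V = 0.5023 m/s, Re = 1.52×10^5, ε/D = 4.21×10^-6, f = 0.01644, h_2 = f(L/D)V²/2g = 0.7661 m
Pipe 3: V = 0.4363 m/s, Re = 1.41×10^5, ε/D = 1.18×10^-4, f = 0.01747, h_3 = f(L/D)V²/2g = 0.1025 m
Series → Q common, losses add: H = Σh = 43.44 m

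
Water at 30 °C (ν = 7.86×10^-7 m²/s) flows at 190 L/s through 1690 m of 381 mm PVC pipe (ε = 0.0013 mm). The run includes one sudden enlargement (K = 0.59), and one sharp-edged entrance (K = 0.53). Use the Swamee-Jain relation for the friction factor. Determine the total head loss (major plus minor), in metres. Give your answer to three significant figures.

V = 4Q/(πD²) = 1.667 m/s; V²/2g = 0.1416 m
Re = 8.08×10^5, ε/D = 3.41×10^-6 → f = 0.01211 (Swamee-Jain)
Major: h_f = f(L/D)·V²/2g = 0.01211·4436·0.1416 = 7.604 m
Minor: ΣK = 1.12; h_m = ΣK·V²/2g = 0.1585 m
Total H_L = 7.604 + 0.1585 = 7.763 m

H_L ≈ 7.76 m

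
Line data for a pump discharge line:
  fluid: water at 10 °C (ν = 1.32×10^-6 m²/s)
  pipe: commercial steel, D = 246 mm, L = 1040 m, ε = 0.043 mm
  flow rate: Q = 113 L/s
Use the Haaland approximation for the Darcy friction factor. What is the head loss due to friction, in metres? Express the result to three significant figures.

h_f ≈ 18.5 m

V = 4Q/(πD²) = 4·0.113/(π·0.246²) = 2.377 m/s
Re = VD/ν = 2.377·0.246/1.32×10^-6 = 4.43×10^5 → turbulent
ε/D = 0.043/246 = 1.75×10^-4
Haaland: f = 0.01522
h_f = f(L/D)V²/(2g) = 0.01522·(1040/0.246)·2.377²/(2·9.81) = 18.53 m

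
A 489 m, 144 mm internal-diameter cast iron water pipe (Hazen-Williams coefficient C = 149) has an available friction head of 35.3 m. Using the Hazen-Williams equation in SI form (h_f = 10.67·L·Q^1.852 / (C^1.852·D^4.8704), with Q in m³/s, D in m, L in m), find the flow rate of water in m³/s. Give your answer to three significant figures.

Rearranging: Q = [h_f·C^1.852·D^4.8704 / (10.67·L)]^(1/1.852)
Q = [35.3·149^1.852·0.144^4.8704 / (10.67·489)]^0.540 = 0.06142 m³/s

Q ≈ 0.0614 m³/s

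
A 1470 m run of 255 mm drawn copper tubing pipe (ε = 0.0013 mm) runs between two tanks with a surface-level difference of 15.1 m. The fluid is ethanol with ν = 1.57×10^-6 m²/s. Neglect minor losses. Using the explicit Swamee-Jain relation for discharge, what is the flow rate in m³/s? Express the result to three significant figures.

Swamee-Jain (Type II): Q = -0.965·√(gD⁵h_f/L)·ln[ε/(3.7D) + √(3.17ν²L/(gD³h_f))]
√(gD⁵h_f/L) = √(9.81·0.255⁵·15.1/1470) = 0.01042
ε/(3.7D) = 1.38×10^-6; √(3.17ν²L/(gD³h_f)) = 6.84×10^-5
Q = -0.965·0.01042·ln(6.976×10^-5) = 0.09627 m³/s
Check: V = 1.88 m/s, Re = 3.06×10^5, f = 0.01438, h_f = 15.0 m ≈ 15.1 m ✓

Q ≈ 0.0963 m³/s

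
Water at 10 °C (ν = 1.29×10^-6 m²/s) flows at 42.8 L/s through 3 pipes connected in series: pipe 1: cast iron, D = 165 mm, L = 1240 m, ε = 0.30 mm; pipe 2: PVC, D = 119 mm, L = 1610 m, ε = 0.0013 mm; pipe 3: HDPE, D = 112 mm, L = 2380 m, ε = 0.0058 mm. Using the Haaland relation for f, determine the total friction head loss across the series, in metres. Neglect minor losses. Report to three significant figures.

Pipe 1: V = 2.002 m/s, Re = 2.56×10^5, ε/D = 0.00182, f = 0.02354, h_1 = f(L/D)V²/2g = 36.13 m
Pipe 2: V = 3.848 m/s, Re = 3.55×10^5, ε/D = 1.09×10^-5, f = 0.01400, h_2 = f(L/D)V²/2g = 143.0 m
Pipe 3: V = 4.344 m/s, Re = 3.77×10^5, ε/D = 5.18×10^-5, f = 0.01427, h_3 = f(L/D)V²/2g = 291.8 m
Series → Q common, losses add: H = Σh = 470.9 m

H ≈ 471 m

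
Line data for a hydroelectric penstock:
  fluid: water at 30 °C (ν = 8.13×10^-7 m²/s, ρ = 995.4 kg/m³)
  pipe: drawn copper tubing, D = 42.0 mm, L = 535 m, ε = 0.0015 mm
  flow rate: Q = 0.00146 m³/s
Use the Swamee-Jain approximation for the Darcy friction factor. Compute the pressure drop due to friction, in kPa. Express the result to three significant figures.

V = 4Q/(πD²) = 4·0.00146/(π·0.0420²) = 1.054 m/s
Re = VD/ν = 1.054·0.0420/8.13×10^-7 = 5.44×10^4 → turbulent
ε/D = 0.0015/42.0 = 3.57×10^-5
Swamee-Jain: f = 0.02052
h_f = f(L/D)V²/(2g) = 0.02052·(535/0.0420)·1.054²/(2·9.81) = 14.80 m
Δp = ρg·h_f = 995.4·9.81·14.80 = 144.5 kPa

Δp ≈ 144 kPa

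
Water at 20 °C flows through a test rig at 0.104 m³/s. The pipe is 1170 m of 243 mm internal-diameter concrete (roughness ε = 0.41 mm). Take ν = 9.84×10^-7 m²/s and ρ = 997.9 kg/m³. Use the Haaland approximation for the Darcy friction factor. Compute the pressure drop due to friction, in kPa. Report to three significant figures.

V = 4Q/(πD²) = 4·0.104/(π·0.243²) = 2.242 m/s
Re = VD/ν = 2.242·0.243/9.84×10^-7 = 5.54×10^5 → turbulent
ε/D = 0.41/243 = 0.00169
Haaland: f = 0.02277
h_f = f(L/D)V²/(2g) = 0.02277·(1170/0.243)·2.242²/(2·9.81) = 28.10 m
Δp = ρg·h_f = 997.9·9.81·28.10 = 275.1 kPa

Δp ≈ 275 kPa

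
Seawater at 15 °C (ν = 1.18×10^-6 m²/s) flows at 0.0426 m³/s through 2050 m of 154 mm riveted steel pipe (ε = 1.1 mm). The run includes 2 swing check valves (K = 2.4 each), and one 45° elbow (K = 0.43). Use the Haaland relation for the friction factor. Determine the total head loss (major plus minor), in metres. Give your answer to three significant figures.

H_L ≈ 123 m

V = 4Q/(πD²) = 2.287 m/s; V²/2g = 0.2666 m
Re = 2.98×10^5, ε/D = 0.00714 → f = 0.03423 (Haaland)
Major: h_f = f(L/D)·V²/2g = 0.03423·13312·0.2666 = 121.5 m
Minor: ΣK = 5.23; h_m = ΣK·V²/2g = 1.394 m
Total H_L = 121.5 + 1.394 = 122.9 m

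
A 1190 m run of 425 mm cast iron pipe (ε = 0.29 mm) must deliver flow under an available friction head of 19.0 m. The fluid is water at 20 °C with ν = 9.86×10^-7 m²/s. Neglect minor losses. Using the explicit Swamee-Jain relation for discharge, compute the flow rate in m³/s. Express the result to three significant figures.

Q ≈ 0.383 m³/s

Swamee-Jain (Type II): Q = -0.965·√(gD⁵h_f/L)·ln[ε/(3.7D) + √(3.17ν²L/(gD³h_f))]
√(gD⁵h_f/L) = √(9.81·0.425⁵·19.0/1190) = 0.04660
ε/(3.7D) = 1.84×10^-4; √(3.17ν²L/(gD³h_f)) = 1.60×10^-5
Q = -0.965·0.04660·ln(2.004×10^-4) = 0.3829 m³/s
Check: V = 2.70 m/s, Re = 1.16×10^6, f = 0.01836, h_f = 19.1 m ≈ 19.0 m ✓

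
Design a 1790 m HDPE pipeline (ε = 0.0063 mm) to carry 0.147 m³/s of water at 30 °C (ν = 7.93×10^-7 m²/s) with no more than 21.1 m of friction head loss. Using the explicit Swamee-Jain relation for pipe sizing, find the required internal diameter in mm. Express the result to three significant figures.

Swamee-Jain (Type III): D = 0.66·[ε^1.25·(LQ²/(gh_f))^4.75 + ν·Q^9.4·(L/(gh_f))^5.2]^0.04
LQ²/(gh_f) = 0.1869; L/(gh_f) = 8.648
Term 1 = ε^1.25·(…)^4.75 = 1.09×10^-10; Term 2 = ν·Q^9.4·(…)^5.2 = 8.79×10^-10
D = 0.66·(1.09×10^-10 + 8.79×10^-10)^0.04 = 0.2880 m = 288 mm
Check: V = 2.26 m/s, Re = 8.20×10^5, f = 0.01247, h_f = 20.1 m ≈ 21.1 m ✓

D ≈ 288 mm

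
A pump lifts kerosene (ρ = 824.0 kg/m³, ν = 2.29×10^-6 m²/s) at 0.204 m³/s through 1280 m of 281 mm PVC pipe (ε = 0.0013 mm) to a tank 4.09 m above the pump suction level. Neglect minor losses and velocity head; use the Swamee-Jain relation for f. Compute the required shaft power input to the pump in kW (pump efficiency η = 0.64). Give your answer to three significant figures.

P_shaft ≈ 99.0 kW

V = 4Q/(πD²) = 3.289 m/s; Re = 4.04×10^5; ε/D = 4.63×10^-6; f = 0.01367
h_f = f(L/D)V²/2g = 34.35 m
Total head H = z + h_f = 4.09 + 34.35 = 38.44 m
P_hyd = ρgQH = 824.0·9.81·0.204·38.44 = 63.39 kW
P_shaft = P_hyd/η = 63.39/0.64 = 99.04 kW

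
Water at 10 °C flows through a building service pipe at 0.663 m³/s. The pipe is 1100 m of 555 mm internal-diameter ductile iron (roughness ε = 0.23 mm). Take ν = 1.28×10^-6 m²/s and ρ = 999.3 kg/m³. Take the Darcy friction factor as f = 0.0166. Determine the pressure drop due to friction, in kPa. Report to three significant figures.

V = 4Q/(πD²) = 4·0.663/(π·0.555²) = 2.741 m/s
h_f = f(L/D)V²/(2g) = 0.01660·(1100/0.555)·2.741²/(2·9.81) = 12.59 m
Δp = ρg·h_f = 999.3·9.81·12.59 = 123.5 kPa

Δp ≈ 123 kPa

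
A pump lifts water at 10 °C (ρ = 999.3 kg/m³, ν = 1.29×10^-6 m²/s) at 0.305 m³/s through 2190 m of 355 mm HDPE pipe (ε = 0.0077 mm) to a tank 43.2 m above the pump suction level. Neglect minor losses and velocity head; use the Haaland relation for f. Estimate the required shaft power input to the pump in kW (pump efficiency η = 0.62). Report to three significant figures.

P_shaft ≈ 385 kW

V = 4Q/(πD²) = 3.081 m/s; Re = 8.48×10^5; ε/D = 2.17×10^-5; f = 0.01228
h_f = f(L/D)V²/2g = 36.66 m
Total head H = z + h_f = 43.2 + 36.66 = 79.86 m
P_hyd = ρgQH = 999.3·9.81·0.305·79.86 = 238.8 kW
P_shaft = P_hyd/η = 238.8/0.62 = 385.1 kW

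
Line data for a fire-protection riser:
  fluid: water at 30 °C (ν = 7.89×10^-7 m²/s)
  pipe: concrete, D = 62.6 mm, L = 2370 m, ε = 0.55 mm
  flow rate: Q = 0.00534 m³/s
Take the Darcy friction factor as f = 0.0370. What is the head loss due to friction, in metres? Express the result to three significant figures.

V = 4Q/(πD²) = 4·0.00534/(π·0.0626²) = 1.735 m/s
h_f = f(L/D)V²/(2g) = 0.03700·(2370/0.0626)·1.735²/(2·9.81) = 214.9 m

h_f ≈ 215 m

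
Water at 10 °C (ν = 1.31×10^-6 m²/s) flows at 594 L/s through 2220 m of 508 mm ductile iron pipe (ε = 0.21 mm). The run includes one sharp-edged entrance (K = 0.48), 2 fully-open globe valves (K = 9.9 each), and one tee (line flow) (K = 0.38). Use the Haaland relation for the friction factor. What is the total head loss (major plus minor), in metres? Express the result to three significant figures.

H_L ≈ 40.6 m

V = 4Q/(πD²) = 2.931 m/s; V²/2g = 0.4378 m
Re = 1.14×10^6, ε/D = 4.13×10^-4 → f = 0.01649 (Haaland)
Major: h_f = f(L/D)·V²/2g = 0.01649·4370·0.4378 = 31.54 m
Minor: ΣK = 20.7; h_m = ΣK·V²/2g = 9.044 m
Total H_L = 31.54 + 9.044 = 40.59 m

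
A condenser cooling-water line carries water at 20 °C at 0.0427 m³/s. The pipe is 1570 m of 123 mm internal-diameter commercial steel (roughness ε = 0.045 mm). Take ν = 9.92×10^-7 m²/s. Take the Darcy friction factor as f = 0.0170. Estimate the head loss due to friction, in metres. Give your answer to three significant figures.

h_f ≈ 143 m

V = 4Q/(πD²) = 4·0.0427/(π·0.123²) = 3.594 m/s
h_f = f(L/D)V²/(2g) = 0.01700·(1570/0.123)·3.594²/(2·9.81) = 142.8 m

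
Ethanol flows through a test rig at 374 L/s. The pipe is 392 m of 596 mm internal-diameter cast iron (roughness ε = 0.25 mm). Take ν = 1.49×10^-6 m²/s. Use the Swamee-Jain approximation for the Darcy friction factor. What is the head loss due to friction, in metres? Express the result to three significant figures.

h_f ≈ 1.04 m

V = 4Q/(πD²) = 4·0.374/(π·0.596²) = 1.341 m/s
Re = VD/ν = 1.341·0.596/1.49×10^-6 = 5.36×10^5 → turbulent
ε/D = 0.25/596 = 4.19×10^-4
Swamee-Jain: f = 0.01718
h_f = f(L/D)V²/(2g) = 0.01718·(392/0.596)·1.341²/(2·9.81) = 1.035 m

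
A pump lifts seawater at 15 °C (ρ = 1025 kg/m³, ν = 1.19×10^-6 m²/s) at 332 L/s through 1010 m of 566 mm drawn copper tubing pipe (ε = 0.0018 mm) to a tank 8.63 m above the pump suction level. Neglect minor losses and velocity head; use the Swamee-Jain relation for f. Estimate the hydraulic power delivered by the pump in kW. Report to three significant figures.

V = 4Q/(πD²) = 1.320 m/s; Re = 6.28×10^5; ε/D = 3.18×10^-6; f = 0.01263
h_f = f(L/D)V²/2g = 2.001 m
Total head H = z + h_f = 8.63 + 2.001 = 10.63 m
P_hyd = ρgQH = 1025·9.81·0.332·10.63 = 35.49 kW

P_hyd ≈ 35.5 kW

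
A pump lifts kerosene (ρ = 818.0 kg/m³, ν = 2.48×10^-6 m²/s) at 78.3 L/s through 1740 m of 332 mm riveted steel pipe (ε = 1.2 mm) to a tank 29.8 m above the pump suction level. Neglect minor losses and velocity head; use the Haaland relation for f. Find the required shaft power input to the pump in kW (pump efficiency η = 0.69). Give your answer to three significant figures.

P_shaft ≈ 32.8 kW

V = 4Q/(πD²) = 0.9045 m/s; Re = 1.21×10^5; ε/D = 0.00361; f = 0.02851
h_f = f(L/D)V²/2g = 6.231 m
Total head H = z + h_f = 29.8 + 6.231 = 36.03 m
P_hyd = ρgQH = 818.0·9.81·0.0783·36.03 = 22.64 kW
P_shaft = P_hyd/η = 22.64/0.69 = 32.81 kW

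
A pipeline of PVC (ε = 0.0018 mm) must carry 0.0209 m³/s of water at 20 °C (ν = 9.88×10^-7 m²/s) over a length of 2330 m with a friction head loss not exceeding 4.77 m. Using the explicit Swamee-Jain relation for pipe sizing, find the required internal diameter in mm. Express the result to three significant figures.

Swamee-Jain (Type III): D = 0.66·[ε^1.25·(LQ²/(gh_f))^4.75 + ν·Q^9.4·(L/(gh_f))^5.2]^0.04
LQ²/(gh_f) = 0.02175; L/(gh_f) = 49.79
Term 1 = ε^1.25·(…)^4.75 = 8.36×10^-16; Term 2 = ν·Q^9.4·(…)^5.2 = 1.07×10^-13
D = 0.66·(8.36×10^-16 + 1.07×10^-13)^0.04 = 0.1999 m = 200 mm
Check: V = 0.666 m/s, Re = 1.35×10^5, f = 0.01687, h_f = 4.44 m ≈ 4.77 m ✓

D ≈ 200 mm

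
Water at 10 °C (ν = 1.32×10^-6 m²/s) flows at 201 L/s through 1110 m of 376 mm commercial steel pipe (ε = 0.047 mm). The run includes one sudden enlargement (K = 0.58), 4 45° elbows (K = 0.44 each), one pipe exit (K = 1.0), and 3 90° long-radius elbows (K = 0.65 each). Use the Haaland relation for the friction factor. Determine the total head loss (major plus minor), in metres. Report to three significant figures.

H_L ≈ 8.03 m

V = 4Q/(πD²) = 1.810 m/s; V²/2g = 0.1670 m
Re = 5.16×10^5, ε/D = 1.25×10^-4 → f = 0.01449 (Haaland)
Major: h_f = f(L/D)·V²/2g = 0.01449·2952·0.1670 = 7.145 m
Minor: ΣK = 5.29; h_m = ΣK·V²/2g = 0.8835 m
Total H_L = 7.145 + 0.8835 = 8.029 m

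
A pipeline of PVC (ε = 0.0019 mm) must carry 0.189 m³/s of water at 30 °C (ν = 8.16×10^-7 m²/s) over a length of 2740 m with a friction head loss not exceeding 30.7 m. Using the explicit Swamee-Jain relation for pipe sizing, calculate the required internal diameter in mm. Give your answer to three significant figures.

Swamee-Jain (Type III): D = 0.66·[ε^1.25·(LQ²/(gh_f))^4.75 + ν·Q^9.4·(L/(gh_f))^5.2]^0.04
LQ²/(gh_f) = 0.3250; L/(gh_f) = 9.098
Term 1 = ε^1.25·(…)^4.75 = 3.39×10^-10; Term 2 = ν·Q^9.4·(…)^5.2 = 1.25×10^-8
D = 0.66·(3.39×10^-10 + 1.25×10^-8)^0.04 = 0.3191 m = 319 mm
Check: V = 2.36 m/s, Re = 9.24×10^5, f = 0.01190, h_f = 29.1 m ≈ 30.7 m ✓

D ≈ 319 mm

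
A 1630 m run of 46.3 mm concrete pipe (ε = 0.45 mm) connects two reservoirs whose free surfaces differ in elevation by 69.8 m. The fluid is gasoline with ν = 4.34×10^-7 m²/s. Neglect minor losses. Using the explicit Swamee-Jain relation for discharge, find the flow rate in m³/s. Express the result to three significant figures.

Swamee-Jain (Type II): Q = -0.965·√(gD⁵h_f/L)·ln[ε/(3.7D) + √(3.17ν²L/(gD³h_f))]
√(gD⁵h_f/L) = √(9.81·0.0463⁵·69.8/1630) = 2.990×10^-4
ε/(3.7D) = 0.00263; √(3.17ν²L/(gD³h_f)) = 1.20×10^-4
Q = -0.965·2.990×10^-4·ln(0.002746) = 0.001701 m³/s
Check: V = 1.01 m/s, Re = 1.08×10^5, f = 0.03834, h_f = 70.3 m ≈ 69.8 m ✓

Q ≈ 0.00170 m³/s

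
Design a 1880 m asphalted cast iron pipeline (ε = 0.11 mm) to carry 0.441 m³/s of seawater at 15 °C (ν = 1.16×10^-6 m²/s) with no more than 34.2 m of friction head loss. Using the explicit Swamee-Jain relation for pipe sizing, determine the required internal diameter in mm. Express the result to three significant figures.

Swamee-Jain (Type III): D = 0.66·[ε^1.25·(LQ²/(gh_f))^4.75 + ν·Q^9.4·(L/(gh_f))^5.2]^0.04
LQ²/(gh_f) = 1.090; L/(gh_f) = 5.604
Term 1 = ε^1.25·(…)^4.75 = 1.69×10^-5; Term 2 = ν·Q^9.4·(…)^5.2 = 4.11×10^-6
D = 0.66·(1.69×10^-5 + 4.11×10^-6)^0.04 = 0.4290 m = 429 mm
Check: V = 3.05 m/s, Re = 1.13×10^6, f = 0.01527, h_f = 31.7 m ≈ 34.2 m ✓

D ≈ 429 mm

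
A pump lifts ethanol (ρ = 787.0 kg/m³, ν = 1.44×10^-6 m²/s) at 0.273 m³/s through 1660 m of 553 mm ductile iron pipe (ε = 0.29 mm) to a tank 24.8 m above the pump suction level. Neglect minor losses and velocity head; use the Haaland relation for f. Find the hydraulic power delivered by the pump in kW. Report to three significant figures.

P_hyd ≈ 59.7 kW

V = 4Q/(πD²) = 1.137 m/s; Re = 4.37×10^5; ε/D = 5.24×10^-4; f = 0.01784
h_f = f(L/D)V²/2g = 3.526 m
Total head H = z + h_f = 24.8 + 3.526 = 28.33 m
P_hyd = ρgQH = 787.0·9.81·0.273·28.33 = 59.70 kW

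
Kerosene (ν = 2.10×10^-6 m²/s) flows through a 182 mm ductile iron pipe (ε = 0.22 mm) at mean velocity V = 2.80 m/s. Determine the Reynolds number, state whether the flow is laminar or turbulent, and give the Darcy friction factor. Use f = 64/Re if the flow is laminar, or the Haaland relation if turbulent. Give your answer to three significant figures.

Re = VD/ν = 2.800·0.182/2.10×10^-6 = 2.43×10^5
Re > 4000 → turbulent; ε/D = 0.00121
Haaland: f = 0.02153

Re ≈ 2.43×10^5; turbulent; f ≈ 0.0215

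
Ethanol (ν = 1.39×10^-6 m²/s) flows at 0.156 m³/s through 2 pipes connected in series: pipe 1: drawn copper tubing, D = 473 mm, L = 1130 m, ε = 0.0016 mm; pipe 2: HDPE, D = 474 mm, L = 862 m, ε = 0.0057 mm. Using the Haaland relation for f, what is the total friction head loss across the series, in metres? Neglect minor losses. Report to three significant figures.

Pipe 1: V = 0.8878 m/s, Re = 3.02×10^5, ε/D = 3.38×10^-6, f = 0.01435, h_1 = f(L/D)V²/2g = 1.377 m
Pipe 2: V = 0.8841 m/s, Re = 3.01×10^5, ε/D = 1.20×10^-5, f = 0.01443, h_2 = f(L/D)V²/2g = 1.045 m
Series → Q common, losses add: H = Σh = 2.422 m

H ≈ 2.42 m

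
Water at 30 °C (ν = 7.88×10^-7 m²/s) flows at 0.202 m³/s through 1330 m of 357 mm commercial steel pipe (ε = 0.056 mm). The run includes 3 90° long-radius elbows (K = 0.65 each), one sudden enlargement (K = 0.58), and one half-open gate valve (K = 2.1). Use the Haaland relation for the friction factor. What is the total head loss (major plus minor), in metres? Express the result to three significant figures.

H_L ≈ 11.9 m

V = 4Q/(πD²) = 2.018 m/s; V²/2g = 0.2076 m
Re = 9.14×10^5, ε/D = 1.57×10^-4 → f = 0.01417 (Haaland)
Major: h_f = f(L/D)·V²/2g = 0.01417·3725·0.2076 = 10.96 m
Minor: ΣK = 4.63; h_m = ΣK·V²/2g = 0.9610 m
Total H_L = 10.96 + 0.9610 = 11.92 m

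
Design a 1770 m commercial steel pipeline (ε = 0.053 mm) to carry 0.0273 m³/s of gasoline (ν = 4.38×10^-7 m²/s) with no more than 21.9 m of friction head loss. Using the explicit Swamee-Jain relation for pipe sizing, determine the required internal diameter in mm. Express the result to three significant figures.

D ≈ 155 mm

Swamee-Jain (Type III): D = 0.66·[ε^1.25·(LQ²/(gh_f))^4.75 + ν·Q^9.4·(L/(gh_f))^5.2]^0.04
LQ²/(gh_f) = 0.006140; L/(gh_f) = 8.239
Term 1 = ε^1.25·(…)^4.75 = 1.41×10^-16; Term 2 = ν·Q^9.4·(…)^5.2 = 5.06×10^-17
D = 0.66·(1.41×10^-16 + 5.06×10^-17)^0.04 = 0.1552 m = 155 mm
Check: V = 1.44 m/s, Re = 5.11×10^5, f = 0.01667, h_f = 20.2 m ≈ 21.9 m ✓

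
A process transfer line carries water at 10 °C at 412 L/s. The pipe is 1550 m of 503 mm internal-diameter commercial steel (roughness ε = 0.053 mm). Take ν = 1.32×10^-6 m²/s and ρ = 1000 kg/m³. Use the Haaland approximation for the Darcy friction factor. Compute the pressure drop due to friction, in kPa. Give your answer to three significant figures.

Δp ≈ 90.6 kPa

V = 4Q/(πD²) = 4·0.412/(π·0.503²) = 2.073 m/s
Re = VD/ν = 2.073·0.503/1.32×10^-6 = 7.90×10^5 → turbulent
ε/D = 0.053/503 = 1.05×10^-4
Haaland: f = 0.01367
h_f = f(L/D)V²/(2g) = 0.01367·(1550/0.503)·2.073²/(2·9.81) = 9.232 m
Δp = ρg·h_f = 1000·9.81·9.232 = 90.56 kPa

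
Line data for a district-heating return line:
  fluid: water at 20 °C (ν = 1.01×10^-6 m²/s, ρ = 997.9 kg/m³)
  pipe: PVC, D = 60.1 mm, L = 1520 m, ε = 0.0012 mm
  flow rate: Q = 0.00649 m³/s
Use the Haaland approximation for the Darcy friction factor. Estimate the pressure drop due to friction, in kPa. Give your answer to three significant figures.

Δp ≈ 1110 kPa

V = 4Q/(πD²) = 4·0.00649/(π·0.0601²) = 2.288 m/s
Re = VD/ν = 2.288·0.0601/1.01×10^-6 = 1.36×10^5 → turbulent
ε/D = 0.0012/60.1 = 2.00×10^-5
Haaland: f = 0.01682
h_f = f(L/D)V²/(2g) = 0.01682·(1520/0.0601)·2.288²/(2·9.81) = 113.5 m
Δp = ρg·h_f = 997.9·9.81·113.5 = 1111 kPa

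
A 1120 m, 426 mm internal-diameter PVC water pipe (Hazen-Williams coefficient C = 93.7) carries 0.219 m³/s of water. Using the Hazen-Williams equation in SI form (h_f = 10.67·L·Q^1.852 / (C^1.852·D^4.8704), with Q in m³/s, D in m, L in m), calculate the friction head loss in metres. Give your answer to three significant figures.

h_f = 10.67·1120·0.219^1.852 / (93.7^1.852·0.426^4.8704) = 10.21 m

h_f ≈ 10.2 m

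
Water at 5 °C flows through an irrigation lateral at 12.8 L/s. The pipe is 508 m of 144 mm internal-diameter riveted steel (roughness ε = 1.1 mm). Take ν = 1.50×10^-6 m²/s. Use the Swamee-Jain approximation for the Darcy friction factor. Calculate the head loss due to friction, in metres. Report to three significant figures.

V = 4Q/(πD²) = 4·0.0128/(π·0.144²) = 0.7860 m/s
Re = VD/ν = 0.7860·0.144/1.50×10^-6 = 7.55×10^4 → turbulent
ε/D = 1.1/144 = 0.00764
Swamee-Jain: f = 0.03591
h_f = f(L/D)V²/(2g) = 0.03591·(508/0.144)·0.7860²/(2·9.81) = 3.988 m

h_f ≈ 3.99 m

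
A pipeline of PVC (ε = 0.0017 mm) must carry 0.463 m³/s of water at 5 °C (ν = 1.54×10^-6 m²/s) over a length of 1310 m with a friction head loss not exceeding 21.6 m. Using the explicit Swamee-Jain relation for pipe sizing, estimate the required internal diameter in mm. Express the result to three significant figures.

D ≈ 423 mm

Swamee-Jain (Type III): D = 0.66·[ε^1.25·(LQ²/(gh_f))^4.75 + ν·Q^9.4·(L/(gh_f))^5.2]^0.04
LQ²/(gh_f) = 1.325; L/(gh_f) = 6.182
Term 1 = ε^1.25·(…)^4.75 = 2.34×10^-7; Term 2 = ν·Q^9.4·(…)^5.2 = 1.44×10^-5
D = 0.66·(2.34×10^-7 + 1.44×10^-5)^0.04 = 0.4228 m = 423 mm
Check: V = 3.30 m/s, Re = 9.05×10^5, f = 0.01190, h_f = 20.4 m ≈ 21.6 m ✓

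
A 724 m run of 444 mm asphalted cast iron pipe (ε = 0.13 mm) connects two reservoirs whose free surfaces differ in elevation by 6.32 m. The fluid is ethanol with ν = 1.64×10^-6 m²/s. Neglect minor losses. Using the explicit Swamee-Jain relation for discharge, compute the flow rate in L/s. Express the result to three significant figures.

Swamee-Jain (Type II): Q = -0.965·√(gD⁵h_f/L)·ln[ε/(3.7D) + √(3.17ν²L/(gD³h_f))]
√(gD⁵h_f/L) = √(9.81·0.444⁵·6.32/724) = 0.03844
ε/(3.7D) = 7.91×10^-5; √(3.17ν²L/(gD³h_f)) = 3.37×10^-5
Q = -0.965·0.03844·ln(1.129×10^-4) = 0.3372 m³/s
Check: V = 2.18 m/s, Re = 5.90×10^5, f = 0.01614, h_f = 6.36 m ≈ 6.32 m ✓

Q ≈ 337 L/s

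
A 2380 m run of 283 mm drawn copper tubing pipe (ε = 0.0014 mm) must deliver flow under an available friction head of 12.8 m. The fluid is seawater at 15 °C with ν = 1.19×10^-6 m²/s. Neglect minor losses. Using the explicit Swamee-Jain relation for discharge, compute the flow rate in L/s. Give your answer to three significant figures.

Q ≈ 91.4 L/s

Swamee-Jain (Type II): Q = -0.965·√(gD⁵h_f/L)·ln[ε/(3.7D) + √(3.17ν²L/(gD³h_f))]
√(gD⁵h_f/L) = √(9.81·0.283⁵·12.8/2380) = 0.009786
ε/(3.7D) = 1.34×10^-6; √(3.17ν²L/(gD³h_f)) = 6.13×10^-5
Q = -0.965·0.009786·ln(6.261×10^-5) = 0.09140 m³/s
Check: V = 1.45 m/s, Re = 3.46×10^5, f = 0.01406, h_f = 12.7 m ≈ 12.8 m ✓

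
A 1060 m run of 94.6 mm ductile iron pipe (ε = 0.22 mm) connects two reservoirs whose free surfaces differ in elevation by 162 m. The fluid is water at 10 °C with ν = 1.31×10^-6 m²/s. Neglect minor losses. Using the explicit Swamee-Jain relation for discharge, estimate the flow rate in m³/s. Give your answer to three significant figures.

Q ≈ 0.0237 m³/s

Swamee-Jain (Type II): Q = -0.965·√(gD⁵h_f/L)·ln[ε/(3.7D) + √(3.17ν²L/(gD³h_f))]
√(gD⁵h_f/L) = √(9.81·0.0946⁵·162/1060) = 0.003370
ε/(3.7D) = 6.29×10^-4; √(3.17ν²L/(gD³h_f)) = 6.55×10^-5
Q = -0.965·0.003370·ln(6.940×10^-4) = 0.02365 m³/s
Check: V = 3.37 m/s, Re = 2.43×10^5, f = 0.02522, h_f = 163 m ≈ 162 m ✓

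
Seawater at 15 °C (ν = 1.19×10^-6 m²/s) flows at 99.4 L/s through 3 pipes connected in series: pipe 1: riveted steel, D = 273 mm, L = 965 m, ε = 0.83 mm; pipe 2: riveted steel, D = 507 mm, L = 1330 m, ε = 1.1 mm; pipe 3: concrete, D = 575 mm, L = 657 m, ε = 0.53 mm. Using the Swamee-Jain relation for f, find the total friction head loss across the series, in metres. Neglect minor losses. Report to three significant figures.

Pipe 1: V = 1.698 m/s, Re = 3.90×10^5, ε/D = 0.00304, f = 0.02673, h_1 = f(L/D)V²/2g = 13.89 m
Pipe 2: V = 0.4924 m/s, Re = 2.10×10^5, ε/D = 0.00217, f = 0.02491, h_2 = f(L/D)V²/2g = 0.8075 m
Pipe 3: V = 0.3828 m/s, Re = 1.85×10^5, ε/D = 9.22×10^-4, f = 0.02098, h_3 = f(L/D)V²/2g = 0.1791 m
Series → Q common, losses add: H = Σh = 14.88 m

H ≈ 14.9 m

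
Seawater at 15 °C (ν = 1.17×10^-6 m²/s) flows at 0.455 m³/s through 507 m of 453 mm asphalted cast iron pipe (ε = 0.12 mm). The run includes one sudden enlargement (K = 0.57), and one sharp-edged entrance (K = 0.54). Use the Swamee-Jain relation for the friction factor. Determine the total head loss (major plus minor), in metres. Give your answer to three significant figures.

V = 4Q/(πD²) = 2.823 m/s; V²/2g = 0.4062 m
Re = 1.09×10^6, ε/D = 2.65×10^-4 → f = 0.01537 (Swamee-Jain)
Major: h_f = f(L/D)·V²/2g = 0.01537·1119·0.4062 = 6.988 m
Minor: ΣK = 1.11; h_m = ΣK·V²/2g = 0.4509 m
Total H_L = 6.988 + 0.4509 = 7.439 m

H_L ≈ 7.44 m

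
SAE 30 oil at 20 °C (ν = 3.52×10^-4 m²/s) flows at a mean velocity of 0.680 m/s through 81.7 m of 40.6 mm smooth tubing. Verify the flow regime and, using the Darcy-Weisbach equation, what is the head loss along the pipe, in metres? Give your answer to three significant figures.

Re = VD/ν = 0.680·0.04060/3.52×10^-4 = 78.4 → laminar (Re < 2300)
f = 64/Re = 0.8160
h_f = f(L/D)V²/(2g) = 0.8160·(81.7/0.04060)·0.680²/(2·9.81) = 38.70 m

h_f ≈ 38.7 m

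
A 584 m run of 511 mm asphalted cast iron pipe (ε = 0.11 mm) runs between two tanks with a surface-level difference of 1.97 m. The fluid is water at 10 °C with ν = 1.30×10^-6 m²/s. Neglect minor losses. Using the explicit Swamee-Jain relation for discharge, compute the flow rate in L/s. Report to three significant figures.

Swamee-Jain (Type II): Q = -0.965·√(gD⁵h_f/L)·ln[ε/(3.7D) + √(3.17ν²L/(gD³h_f))]
√(gD⁵h_f/L) = √(9.81·0.511⁵·1.97/584) = 0.03396
ε/(3.7D) = 5.82×10^-5; √(3.17ν²L/(gD³h_f)) = 3.48×10^-5
Q = -0.965·0.03396·ln(9.301×10^-5) = 0.3042 m³/s
Check: V = 1.48 m/s, Re = 5.83×10^5, f = 0.01546, h_f = 1.98 m ≈ 1.97 m ✓

Q ≈ 304 L/s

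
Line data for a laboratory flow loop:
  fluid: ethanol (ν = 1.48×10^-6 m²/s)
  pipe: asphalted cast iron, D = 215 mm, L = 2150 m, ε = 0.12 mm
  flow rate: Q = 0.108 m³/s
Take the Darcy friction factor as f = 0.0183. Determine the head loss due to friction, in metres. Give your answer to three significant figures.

h_f ≈ 82.5 m

V = 4Q/(πD²) = 4·0.108/(π·0.215²) = 2.975 m/s
h_f = f(L/D)V²/(2g) = 0.01830·(2150/0.215)·2.975²/(2·9.81) = 82.54 m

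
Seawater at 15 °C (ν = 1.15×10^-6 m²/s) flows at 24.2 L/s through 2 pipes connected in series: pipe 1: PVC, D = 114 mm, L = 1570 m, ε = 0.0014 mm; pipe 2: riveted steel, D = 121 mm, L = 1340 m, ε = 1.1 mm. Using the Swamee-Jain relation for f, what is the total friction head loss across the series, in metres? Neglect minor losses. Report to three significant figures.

H ≈ 153 m

Pipe 1: V = 2.371 m/s, Re = 2.35×10^5, ε/D = 1.23×10^-5, f = 0.01518, h_1 = f(L/D)V²/2g = 59.89 m
Pipe 2: V = 2.105 m/s, Re = 2.21×10^5, ε/D = 0.00909, f = 0.03715, h_2 = f(L/D)V²/2g = 92.87 m
Series → Q common, losses add: H = Σh = 152.8 m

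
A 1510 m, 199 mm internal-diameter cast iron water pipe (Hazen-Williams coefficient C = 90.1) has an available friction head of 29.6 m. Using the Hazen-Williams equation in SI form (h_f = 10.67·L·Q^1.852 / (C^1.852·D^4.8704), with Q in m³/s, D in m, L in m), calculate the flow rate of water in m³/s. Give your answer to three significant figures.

Q ≈ 0.0430 m³/s

Rearranging: Q = [h_f·C^1.852·D^4.8704 / (10.67·L)]^(1/1.852)
Q = [29.6·90.1^1.852·0.199^4.8704 / (10.67·1510)]^0.540 = 0.04301 m³/s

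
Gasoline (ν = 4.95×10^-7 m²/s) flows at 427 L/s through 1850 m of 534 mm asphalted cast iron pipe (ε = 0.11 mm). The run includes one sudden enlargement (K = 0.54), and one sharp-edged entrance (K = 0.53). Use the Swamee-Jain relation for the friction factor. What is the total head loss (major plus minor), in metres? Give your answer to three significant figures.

V = 4Q/(πD²) = 1.907 m/s; V²/2g = 0.1853 m
Re = 2.06×10^6, ε/D = 2.06×10^-4 → f = 0.01438 (Swamee-Jain)
Major: h_f = f(L/D)·V²/2g = 0.01438·3464·0.1853 = 9.228 m
Minor: ΣK = 1.07; h_m = ΣK·V²/2g = 0.1982 m
Total H_L = 9.228 + 0.1982 = 9.426 m

H_L ≈ 9.43 m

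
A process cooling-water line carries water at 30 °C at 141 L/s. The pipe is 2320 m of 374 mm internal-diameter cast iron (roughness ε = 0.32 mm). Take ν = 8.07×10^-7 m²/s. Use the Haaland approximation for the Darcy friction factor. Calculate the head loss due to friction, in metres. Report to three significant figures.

V = 4Q/(πD²) = 4·0.141/(π·0.374²) = 1.283 m/s
Re = VD/ν = 1.283·0.374/8.07×10^-7 = 5.95×10^5 → turbulent
ε/D = 0.32/374 = 8.56×10^-4
Haaland: f = 0.01944
h_f = f(L/D)V²/(2g) = 0.01944·(2320/0.374)·1.283²/(2·9.81) = 10.13 m

h_f ≈ 10.1 m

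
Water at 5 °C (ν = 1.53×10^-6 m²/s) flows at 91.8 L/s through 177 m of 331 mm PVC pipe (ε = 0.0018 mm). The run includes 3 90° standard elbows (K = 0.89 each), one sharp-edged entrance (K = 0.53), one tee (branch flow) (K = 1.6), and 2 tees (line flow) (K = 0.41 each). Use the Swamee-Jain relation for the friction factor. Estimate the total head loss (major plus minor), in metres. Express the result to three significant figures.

H_L ≈ 0.796 m

V = 4Q/(πD²) = 1.067 m/s; V²/2g = 0.05801 m
Re = 2.31×10^5, ε/D = 5.44×10^-6 → f = 0.01516 (Swamee-Jain)
Major: h_f = f(L/D)·V²/2g = 0.01516·534.7·0.05801 = 0.4703 m
Minor: ΣK = 5.62; h_m = ΣK·V²/2g = 0.3260 m
Total H_L = 0.4703 + 0.3260 = 0.7963 m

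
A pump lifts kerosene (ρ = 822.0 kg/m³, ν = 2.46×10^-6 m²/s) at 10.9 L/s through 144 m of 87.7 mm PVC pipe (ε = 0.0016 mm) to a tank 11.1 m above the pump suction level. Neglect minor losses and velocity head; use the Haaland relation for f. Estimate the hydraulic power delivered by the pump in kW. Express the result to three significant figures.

V = 4Q/(πD²) = 1.804 m/s; Re = 6.43×10^4; ε/D = 1.82×10^-5; f = 0.01964
h_f = f(L/D)V²/2g = 5.351 m
Total head H = z + h_f = 11.1 + 5.351 = 16.45 m
P_hyd = ρgQH = 822.0·9.81·0.0109·16.45 = 1.446 kW

P_hyd ≈ 1.45 kW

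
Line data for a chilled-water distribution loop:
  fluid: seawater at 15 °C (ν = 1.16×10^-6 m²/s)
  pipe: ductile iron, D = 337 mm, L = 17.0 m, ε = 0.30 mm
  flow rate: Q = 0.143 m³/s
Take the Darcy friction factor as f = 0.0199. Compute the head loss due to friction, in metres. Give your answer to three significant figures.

V = 4Q/(πD²) = 4·0.143/(π·0.337²) = 1.603 m/s
h_f = f(L/D)V²/(2g) = 0.01990·(17.0/0.337)·1.603²/(2·9.81) = 0.1315 m

h_f ≈ 0.132 m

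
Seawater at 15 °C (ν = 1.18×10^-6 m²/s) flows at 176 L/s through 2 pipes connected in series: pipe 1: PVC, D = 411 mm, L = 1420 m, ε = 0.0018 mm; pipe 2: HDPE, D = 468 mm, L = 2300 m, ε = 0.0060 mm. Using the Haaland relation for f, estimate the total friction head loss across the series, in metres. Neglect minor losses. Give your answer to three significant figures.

Pipe 1: V = 1.327 m/s, Re = 4.62×10^5, ε/D = 4.38×10^-6, f = 0.01329, h_1 = f(L/D)V²/2g = 4.120 m
Pipe 2: V = 1.023 m/s, Re = 4.06×10^5, ε/D = 1.28×10^-5, f = 0.01369, h_2 = f(L/D)V²/2g = 3.590 m
Series → Q common, losses add: H = Σh = 7.710 m

H ≈ 7.71 m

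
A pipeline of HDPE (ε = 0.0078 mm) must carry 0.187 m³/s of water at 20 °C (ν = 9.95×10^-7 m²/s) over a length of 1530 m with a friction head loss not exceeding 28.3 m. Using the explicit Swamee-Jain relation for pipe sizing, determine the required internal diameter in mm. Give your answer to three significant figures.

Swamee-Jain (Type III): D = 0.66·[ε^1.25·(LQ²/(gh_f))^4.75 + ν·Q^9.4·(L/(gh_f))^5.2]^0.04
LQ²/(gh_f) = 0.1927; L/(gh_f) = 5.511
Term 1 = ε^1.25·(…)^4.75 = 1.65×10^-10; Term 2 = ν·Q^9.4·(…)^5.2 = 1.02×10^-9
D = 0.66·(1.65×10^-10 + 1.02×10^-9)^0.04 = 0.2900 m = 290 mm
Check: V = 2.83 m/s, Re = 8.25×10^5, f = 0.01255, h_f = 27.0 m ≈ 28.3 m ✓

D ≈ 290 mm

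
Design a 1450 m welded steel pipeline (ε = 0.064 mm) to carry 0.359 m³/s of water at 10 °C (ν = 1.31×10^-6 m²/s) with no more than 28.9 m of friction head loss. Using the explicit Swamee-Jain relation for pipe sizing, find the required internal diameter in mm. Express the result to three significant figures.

Swamee-Jain (Type III): D = 0.66·[ε^1.25·(LQ²/(gh_f))^4.75 + ν·Q^9.4·(L/(gh_f))^5.2]^0.04
LQ²/(gh_f) = 0.6592; L/(gh_f) = 5.114
Term 1 = ε^1.25·(…)^4.75 = 7.91×10^-7; Term 2 = ν·Q^9.4·(…)^5.2 = 4.18×10^-7
D = 0.66·(7.91×10^-7 + 4.18×10^-7)^0.04 = 0.3827 m = 383 mm
Check: V = 3.12 m/s, Re = 9.12×10^5, f = 0.01448, h_f = 27.3 m ≈ 28.9 m ✓

D ≈ 383 mm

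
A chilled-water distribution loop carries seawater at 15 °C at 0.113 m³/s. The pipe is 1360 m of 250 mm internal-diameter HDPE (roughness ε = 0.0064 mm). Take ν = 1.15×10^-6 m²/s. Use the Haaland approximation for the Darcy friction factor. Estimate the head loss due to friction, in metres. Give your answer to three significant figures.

h_f ≈ 19.6 m

V = 4Q/(πD²) = 4·0.113/(π·0.250²) = 2.302 m/s
Re = VD/ν = 2.302·0.250/1.15×10^-6 = 5.00×10^5 → turbulent
ε/D = 0.0064/250 = 2.56×10^-5
Haaland: f = 0.01337
h_f = f(L/D)V²/(2g) = 0.01337·(1360/0.250)·2.302²/(2·9.81) = 19.64 m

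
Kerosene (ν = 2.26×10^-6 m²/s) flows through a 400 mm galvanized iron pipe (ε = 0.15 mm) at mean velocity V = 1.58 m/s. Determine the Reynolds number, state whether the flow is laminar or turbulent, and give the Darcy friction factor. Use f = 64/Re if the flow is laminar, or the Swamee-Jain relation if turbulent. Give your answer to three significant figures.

Re = VD/ν = 1.580·0.400/2.26×10^-6 = 2.80×10^5
Re > 4000 → turbulent; ε/D = 3.75×10^-4
Swamee-Jain: f = 0.01767

Re ≈ 2.80×10^5; turbulent; f ≈ 0.0177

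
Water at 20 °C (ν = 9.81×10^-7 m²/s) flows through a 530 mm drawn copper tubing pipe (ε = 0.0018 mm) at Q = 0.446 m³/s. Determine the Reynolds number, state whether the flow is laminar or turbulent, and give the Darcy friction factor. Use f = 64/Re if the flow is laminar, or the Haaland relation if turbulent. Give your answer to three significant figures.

Re ≈ 1.09×10^6; turbulent; f ≈ 0.0115

V = 4Q/(πD²) = 2.022 m/s
Re = VD/ν = 2.022·0.530/9.81×10^-7 = 1.09×10^6
Re > 4000 → turbulent; ε/D = 3.40×10^-6
Haaland: f = 0.01148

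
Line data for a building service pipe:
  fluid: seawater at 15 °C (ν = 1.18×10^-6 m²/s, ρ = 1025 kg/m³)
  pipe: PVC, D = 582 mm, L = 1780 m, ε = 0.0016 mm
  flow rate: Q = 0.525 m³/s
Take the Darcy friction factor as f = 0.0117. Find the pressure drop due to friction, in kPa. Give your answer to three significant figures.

V = 4Q/(πD²) = 4·0.525/(π·0.582²) = 1.973 m/s
h_f = f(L/D)V²/(2g) = 0.01170·(1780/0.582)·1.973²/(2·9.81) = 7.103 m
Δp = ρg·h_f = 1025·9.81·7.103 = 71.42 kPa

Δp ≈ 71.4 kPa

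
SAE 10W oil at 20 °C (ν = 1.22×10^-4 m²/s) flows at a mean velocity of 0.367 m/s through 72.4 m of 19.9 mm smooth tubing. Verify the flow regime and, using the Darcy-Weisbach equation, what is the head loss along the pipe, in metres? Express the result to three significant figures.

h_f ≈ 26.7 m

Re = VD/ν = 0.367·0.01990/1.22×10^-4 = 59.9 → laminar (Re < 2300)
f = 64/Re = 1.069
h_f = f(L/D)V²/(2g) = 1.069·(72.4/0.01990)·0.367²/(2·9.81) = 26.70 m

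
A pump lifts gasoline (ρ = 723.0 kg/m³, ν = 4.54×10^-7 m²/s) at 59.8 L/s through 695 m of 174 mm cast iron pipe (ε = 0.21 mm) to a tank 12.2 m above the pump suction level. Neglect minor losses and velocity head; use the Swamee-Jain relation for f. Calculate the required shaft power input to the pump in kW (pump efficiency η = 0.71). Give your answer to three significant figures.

P_shaft ≈ 23.4 kW

V = 4Q/(πD²) = 2.515 m/s; Re = 9.64×10^5; ε/D = 0.00121; f = 0.02093
h_f = f(L/D)V²/2g = 26.95 m
Total head H = z + h_f = 12.2 + 26.95 = 39.15 m
P_hyd = ρgQH = 723.0·9.81·0.0598·39.15 = 16.60 kW
P_shaft = P_hyd/η = 16.60/0.71 = 23.39 kW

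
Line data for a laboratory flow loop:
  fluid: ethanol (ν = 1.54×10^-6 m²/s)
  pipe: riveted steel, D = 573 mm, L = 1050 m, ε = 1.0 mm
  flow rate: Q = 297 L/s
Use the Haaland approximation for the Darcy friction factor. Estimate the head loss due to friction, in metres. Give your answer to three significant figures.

h_f ≈ 2.86 m

V = 4Q/(πD²) = 4·0.297/(π·0.573²) = 1.152 m/s
Re = VD/ν = 1.152·0.573/1.54×10^-6 = 4.29×10^5 → turbulent
ε/D = 1.0/573 = 0.00175
Haaland: f = 0.02305
h_f = f(L/D)V²/(2g) = 0.02305·(1050/0.573)·1.152²/(2·9.81) = 2.856 m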